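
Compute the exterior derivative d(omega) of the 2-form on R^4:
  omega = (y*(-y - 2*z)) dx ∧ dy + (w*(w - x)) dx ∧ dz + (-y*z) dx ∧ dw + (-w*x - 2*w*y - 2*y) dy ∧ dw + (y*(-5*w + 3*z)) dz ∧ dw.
d(omega) = (-2*y) dx ∧ dy ∧ dz + (2*w - x + y) dx ∧ dz ∧ dw + (-w + z) dx ∧ dy ∧ dw + (-5*w + 3*z) dy ∧ dz ∧ dw

For a 2-form omega = sum_{i<j} g_{ij} dx_i ∧ dx_j, the exterior derivative is
  d(omega) = sum_{i<j} d(g_{ij}) ∧ dx_i ∧ dx_j = sum_{i<j, k} (∂g_{ij}/∂x_k) dx_k ∧ dx_i ∧ dx_j.
Expand each term, using dx_k ∧ dx_i ∧ dx_j = sgn(permutation) dx_{(a)} ∧ dx_{(b)} ∧ dx_{(c)} with (a < b < c) sorted:
  d(y*(-y - 2*z)) includes (∂/∂z)(y*(-y - 2*z)) dz = (-2*y) dz, which multiplied by dx ∧ dy gives (-2*y) dx ∧ dy ∧ dz
  d(w*(w - x)) includes (∂/∂w)(w*(w - x)) dw = (2*w - x) dw, which multiplied by dx ∧ dz gives (2*w - x) dx ∧ dz ∧ dw
  d(-y*z) includes (∂/∂y)(-y*z) dy = (-z) dy, which multiplied by dx ∧ dw gives (z) dx ∧ dy ∧ dw
  d(-y*z) includes (∂/∂z)(-y*z) dz = (-y) dz, which multiplied by dx ∧ dw gives (y) dx ∧ dz ∧ dw
  d(-w*x - 2*w*y - 2*y) includes (∂/∂x)(-w*x - 2*w*y - 2*y) dx = (-w) dx, which multiplied by dy ∧ dw gives (-w) dx ∧ dy ∧ dw
  d(y*(-5*w + 3*z)) includes (∂/∂y)(y*(-5*w + 3*z)) dy = (-5*w + 3*z) dy, which multiplied by dz ∧ dw gives (-5*w + 3*z) dy ∧ dz ∧ dw
Collecting like 3-forms: d(omega) = (-2*y) dx ∧ dy ∧ dz + (2*w - x + y) dx ∧ dz ∧ dw + (-w + z) dx ∧ dy ∧ dw + (-5*w + 3*z) dy ∧ dz ∧ dw.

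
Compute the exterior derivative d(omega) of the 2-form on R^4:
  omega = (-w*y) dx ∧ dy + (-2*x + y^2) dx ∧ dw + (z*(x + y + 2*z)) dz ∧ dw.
d(omega) = (-3*y) dx ∧ dy ∧ dw + (z) dx ∧ dz ∧ dw + (z) dy ∧ dz ∧ dw

For a 2-form omega = sum_{i<j} g_{ij} dx_i ∧ dx_j, the exterior derivative is
  d(omega) = sum_{i<j} d(g_{ij}) ∧ dx_i ∧ dx_j = sum_{i<j, k} (∂g_{ij}/∂x_k) dx_k ∧ dx_i ∧ dx_j.
Expand each term, using dx_k ∧ dx_i ∧ dx_j = sgn(permutation) dx_{(a)} ∧ dx_{(b)} ∧ dx_{(c)} with (a < b < c) sorted:
  d(-w*y) includes (∂/∂w)(-w*y) dw = (-y) dw, which multiplied by dx ∧ dy gives (-y) dx ∧ dy ∧ dw
  d(-2*x + y^2) includes (∂/∂y)(-2*x + y^2) dy = (2*y) dy, which multiplied by dx ∧ dw gives (-2*y) dx ∧ dy ∧ dw
  d(z*(x + y + 2*z)) includes (∂/∂x)(z*(x + y + 2*z)) dx = (z) dx, which multiplied by dz ∧ dw gives (z) dx ∧ dz ∧ dw
  d(z*(x + y + 2*z)) includes (∂/∂y)(z*(x + y + 2*z)) dy = (z) dy, which multiplied by dz ∧ dw gives (z) dy ∧ dz ∧ dw
Collecting like 3-forms: d(omega) = (-3*y) dx ∧ dy ∧ dw + (z) dx ∧ dz ∧ dw + (z) dy ∧ dz ∧ dw.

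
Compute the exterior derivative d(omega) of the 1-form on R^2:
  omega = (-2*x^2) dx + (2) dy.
d(omega) = 0

For a 1-form omega = sum_i f_i dx_i, the exterior derivative is
  d(omega) = sum_{i < j} (∂f_j/∂x_i - ∂f_i/∂x_j) dx_i ∧ dx_j.

Assembling: d(omega) = 0.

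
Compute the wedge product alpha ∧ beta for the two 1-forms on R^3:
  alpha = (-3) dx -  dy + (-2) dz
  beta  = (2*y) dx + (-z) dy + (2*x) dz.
alpha ∧ beta = (2*y + 3*z) dx ∧ dy + (-6*x + 4*y) dx ∧ dz + (-2*x - 2*z) dy ∧ dz

Distribute the wedge, using dx_i ∧ dx_j = -dx_j ∧ dx_i and dx_i ∧ dx_i = 0. For each pair (i, j) with i < j, the coefficient of dx_i ∧ dx_j in alpha ∧ beta is (alpha_i * beta_j - alpha_j * beta_i). Collecting: alpha ∧ beta = (2*y + 3*z) dx ∧ dy + (-6*x + 4*y) dx ∧ dz + (-2*x - 2*z) dy ∧ dz.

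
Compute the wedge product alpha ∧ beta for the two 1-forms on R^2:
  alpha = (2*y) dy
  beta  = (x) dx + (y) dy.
alpha ∧ beta = (-2*x*y) dx ∧ dy

Distribute the wedge, using dx_i ∧ dx_j = -dx_j ∧ dx_i and dx_i ∧ dx_i = 0. For each pair (i, j) with i < j, the coefficient of dx_i ∧ dx_j in alpha ∧ beta is (alpha_i * beta_j - alpha_j * beta_i). Collecting: alpha ∧ beta = (-2*x*y) dx ∧ dy.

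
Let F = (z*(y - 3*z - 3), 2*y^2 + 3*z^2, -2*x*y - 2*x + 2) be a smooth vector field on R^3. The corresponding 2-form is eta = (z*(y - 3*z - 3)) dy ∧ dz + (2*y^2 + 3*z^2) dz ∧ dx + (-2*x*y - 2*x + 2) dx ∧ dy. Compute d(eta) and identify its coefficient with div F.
d(eta) = (4*y) dx ∧ dy ∧ dz; div F = 4*y

For a 2-form in R^3 of the form above, applying d gives a 3-form with coefficient ∂P/∂x + ∂Q/∂y + ∂R/∂z:
  ∂P/∂x = 0
  ∂Q/∂y = 4*y
  ∂R/∂z = 0
Sum = 4*y, which is exactly div F.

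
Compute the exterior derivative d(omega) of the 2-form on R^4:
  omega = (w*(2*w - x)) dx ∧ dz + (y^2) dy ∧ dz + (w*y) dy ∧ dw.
d(omega) = (4*w - x) dx ∧ dz ∧ dw

For a 2-form omega = sum_{i<j} g_{ij} dx_i ∧ dx_j, the exterior derivative is
  d(omega) = sum_{i<j} d(g_{ij}) ∧ dx_i ∧ dx_j = sum_{i<j, k} (∂g_{ij}/∂x_k) dx_k ∧ dx_i ∧ dx_j.
Expand each term, using dx_k ∧ dx_i ∧ dx_j = sgn(permutation) dx_{(a)} ∧ dx_{(b)} ∧ dx_{(c)} with (a < b < c) sorted:
  d(w*(2*w - x)) includes (∂/∂w)(w*(2*w - x)) dw = (4*w - x) dw, which multiplied by dx ∧ dz gives (4*w - x) dx ∧ dz ∧ dw
Collecting like 3-forms: d(omega) = (4*w - x) dx ∧ dz ∧ dw.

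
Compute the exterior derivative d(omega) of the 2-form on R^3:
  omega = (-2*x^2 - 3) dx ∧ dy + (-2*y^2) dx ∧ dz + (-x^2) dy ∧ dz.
d(omega) = (-2*x + 4*y) dx ∧ dy ∧ dz

For a 2-form omega = sum_{i<j} g_{ij} dx_i ∧ dx_j, the exterior derivative is
  d(omega) = sum_{i<j} d(g_{ij}) ∧ dx_i ∧ dx_j = sum_{i<j, k} (∂g_{ij}/∂x_k) dx_k ∧ dx_i ∧ dx_j.
Expand each term, using dx_k ∧ dx_i ∧ dx_j = sgn(permutation) dx_{(a)} ∧ dx_{(b)} ∧ dx_{(c)} with (a < b < c) sorted:
  d(-2*y^2) includes (∂/∂y)(-2*y^2) dy = (-4*y) dy, which multiplied by dx ∧ dz gives (4*y) dx ∧ dy ∧ dz
  d(-x^2) includes (∂/∂x)(-x^2) dx = (-2*x) dx, which multiplied by dy ∧ dz gives (-2*x) dx ∧ dy ∧ dz
Collecting like 3-forms: d(omega) = (-2*x + 4*y) dx ∧ dy ∧ dz.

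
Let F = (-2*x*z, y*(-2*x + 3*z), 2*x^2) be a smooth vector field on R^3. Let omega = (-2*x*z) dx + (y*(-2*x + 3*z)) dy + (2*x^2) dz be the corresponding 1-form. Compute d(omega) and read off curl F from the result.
d(omega) = (-3*y) dy ∧ dz + (-6*x) dz ∧ dx + (-2*y) dx ∧ dy; curl F = (-3*y, -6*x, -2*y)

d omega = sum_{i<j} (∂f_j/∂x_i - ∂f_i/∂x_j) dx_i ∧ dx_j. Under the identification (dy ∧ dz, dz ∧ dx, dx ∧ dy) ↔ (e_x, e_y, e_z), the coefficients are exactly the components of curl F. Compute:
  ∂R/∂y - ∂Q/∂z = (0) - (3*y) = -3*y
  ∂P/∂z - ∂R/∂x = (-2*x) - (4*x) = -6*x
  ∂Q/∂x - ∂P/∂y = (-2*y) - (0) = -2*y.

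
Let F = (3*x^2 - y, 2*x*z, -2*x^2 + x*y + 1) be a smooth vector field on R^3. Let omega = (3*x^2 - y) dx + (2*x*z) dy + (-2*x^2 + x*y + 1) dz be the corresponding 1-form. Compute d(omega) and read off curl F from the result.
d(omega) = (-x) dy ∧ dz + (4*x - y) dz ∧ dx + (2*z + 1) dx ∧ dy; curl F = (-x, 4*x - y, 2*z + 1)

d omega = sum_{i<j} (∂f_j/∂x_i - ∂f_i/∂x_j) dx_i ∧ dx_j. Under the identification (dy ∧ dz, dz ∧ dx, dx ∧ dy) ↔ (e_x, e_y, e_z), the coefficients are exactly the components of curl F. Compute:
  ∂R/∂y - ∂Q/∂z = (x) - (2*x) = -x
  ∂P/∂z - ∂R/∂x = (0) - (-4*x + y) = 4*x - y
  ∂Q/∂x - ∂P/∂y = (2*z) - (-1) = 2*z + 1.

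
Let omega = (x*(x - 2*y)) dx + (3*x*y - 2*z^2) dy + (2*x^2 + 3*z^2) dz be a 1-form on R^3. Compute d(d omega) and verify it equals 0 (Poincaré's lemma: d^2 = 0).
d(d omega) = 0

Step 1: d omega = sum_{i<j} (∂f_j/∂x_i - ∂f_i/∂x_j) dx_i ∧ dx_j:
  coeff of dx ∧ dy: 2*x + 3*y
  coeff of dx ∧ dz: 4*x
  coeff of dy ∧ dz: 4*z
Step 2: Apply d again to each 2-form coefficient. The only possible 3-form in R^3 is dx ∧ dy ∧ dz, with coefficient
  ∂(coeff of dy∧dz)/∂x - ∂(coeff of dx∧dz)/∂y + ∂(coeff of dx∧dy)/∂z
  = ∂/∂x (4*z) - ∂/∂y (4*x) + ∂/∂z (2*x + 3*y).
Each of these terms simplifies to sums of mixed partials that cancel in pairs. The result is 0 (by equality of mixed partials for smooth functions — Schwarz / Clairaut).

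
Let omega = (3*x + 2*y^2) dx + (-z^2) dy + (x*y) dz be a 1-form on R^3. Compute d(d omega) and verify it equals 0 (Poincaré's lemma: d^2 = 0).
d(d omega) = 0

Step 1: d omega = sum_{i<j} (∂f_j/∂x_i - ∂f_i/∂x_j) dx_i ∧ dx_j:
  coeff of dx ∧ dy: -4*y
  coeff of dx ∧ dz: y
  coeff of dy ∧ dz: x + 2*z
Step 2: Apply d again to each 2-form coefficient. The only possible 3-form in R^3 is dx ∧ dy ∧ dz, with coefficient
  ∂(coeff of dy∧dz)/∂x - ∂(coeff of dx∧dz)/∂y + ∂(coeff of dx∧dy)/∂z
  = ∂/∂x (x + 2*z) - ∂/∂y (y) + ∂/∂z (-4*y).
Each of these terms simplifies to sums of mixed partials that cancel in pairs. The result is 0 (by equality of mixed partials for smooth functions — Schwarz / Clairaut).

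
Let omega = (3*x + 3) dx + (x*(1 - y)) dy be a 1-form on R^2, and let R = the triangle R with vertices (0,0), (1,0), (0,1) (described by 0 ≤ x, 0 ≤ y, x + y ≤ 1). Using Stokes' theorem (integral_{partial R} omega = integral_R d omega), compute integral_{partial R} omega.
integral_(partial R) omega = 1/3

Stokes: integral_partial_R omega = integral_R d omega with d omega = (∂Q/∂x - ∂P/∂y) dx ∧ dy.
  ∂Q/∂x = 1 - y
  ∂P/∂y = 0
  integrand = ∂Q/∂x - ∂P/∂y = 1 - y.
Integrating over R: integral_0^1 integral_0^{1-x} (1 - y) dy dx = 1/3.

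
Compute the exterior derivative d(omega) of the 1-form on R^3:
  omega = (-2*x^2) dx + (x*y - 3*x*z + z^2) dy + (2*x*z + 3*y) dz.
d(omega) = (y - 3*z) dx ∧ dy + (2*z) dx ∧ dz + (3*x - 2*z + 3) dy ∧ dz

For a 1-form omega = sum_i f_i dx_i, the exterior derivative is
  d(omega) = sum_{i < j} (∂f_j/∂x_i - ∂f_i/∂x_j) dx_i ∧ dx_j.
  coefficient of dx ∧ dy: ∂f_2/∂x - ∂f_1/∂y = ∂(x*y - 3*x*z + z^2)/∂x - ∂(-2*x^2)/∂y = y - 3*z
  coefficient of dx ∧ dz: ∂f_3/∂x - ∂f_1/∂z = ∂(2*x*z + 3*y)/∂x - ∂(-2*x^2)/∂z = 2*z
  coefficient of dy ∧ dz: ∂f_3/∂y - ∂f_2/∂z = ∂(2*x*z + 3*y)/∂y - ∂(x*y - 3*x*z + z^2)/∂z = 3*x - 2*z + 3
Assembling: d(omega) = (y - 3*z) dx ∧ dy + (2*z) dx ∧ dz + (3*x - 2*z + 3) dy ∧ dz.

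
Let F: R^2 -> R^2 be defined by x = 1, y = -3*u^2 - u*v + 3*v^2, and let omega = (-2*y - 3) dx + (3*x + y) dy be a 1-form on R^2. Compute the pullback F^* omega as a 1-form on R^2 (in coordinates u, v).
F^* omega = (18*u^3 + 9*u^2*v - 17*u*v^2 - 18*u - 3*v^3 - 3*v) du + (3*u^3 - 17*u^2*v - 9*u*v^2 - 3*u + 18*v^3 + 18*v) dv

Using F^*(f dg) = (f ∘ F) d(g ∘ F), substitute each coordinate x_i by F_i(u, v) in f_i, and replace dx_i by d F_i = (∂F_i/∂u) du + (∂F_i/∂v) dv.
  For the x component: f_1(F) = 6*u^2 + 2*u*v - 6*v^2 - 3; d F_1 = (0) du + (0) dv
  For the y component: f_2(F) = -3*u^2 - u*v + 3*v^2 + 3; d F_2 = (-6*u - v) du + (-u + 6*v) dv
Combining and collecting du, dv coefficients:
  coeff of du: 18*u^3 + 9*u^2*v - 17*u*v^2 - 18*u - 3*v^3 - 3*v
  coeff of dv: 3*u^3 - 17*u^2*v - 9*u*v^2 - 3*u + 18*v^3 + 18*v
F^* omega = (18*u^3 + 9*u^2*v - 17*u*v^2 - 18*u - 3*v^3 - 3*v) du + (3*u^3 - 17*u^2*v - 9*u*v^2 - 3*u + 18*v^3 + 18*v) dv.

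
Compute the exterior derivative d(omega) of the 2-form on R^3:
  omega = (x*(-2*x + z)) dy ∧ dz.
d(omega) = (-4*x + z) dx ∧ dy ∧ dz

For a 2-form omega = sum_{i<j} g_{ij} dx_i ∧ dx_j, the exterior derivative is
  d(omega) = sum_{i<j} d(g_{ij}) ∧ dx_i ∧ dx_j = sum_{i<j, k} (∂g_{ij}/∂x_k) dx_k ∧ dx_i ∧ dx_j.
Expand each term, using dx_k ∧ dx_i ∧ dx_j = sgn(permutation) dx_{(a)} ∧ dx_{(b)} ∧ dx_{(c)} with (a < b < c) sorted:
  d(x*(-2*x + z)) includes (∂/∂x)(x*(-2*x + z)) dx = (-4*x + z) dx, which multiplied by dy ∧ dz gives (-4*x + z) dx ∧ dy ∧ dz
Collecting like 3-forms: d(omega) = (-4*x + z) dx ∧ dy ∧ dz.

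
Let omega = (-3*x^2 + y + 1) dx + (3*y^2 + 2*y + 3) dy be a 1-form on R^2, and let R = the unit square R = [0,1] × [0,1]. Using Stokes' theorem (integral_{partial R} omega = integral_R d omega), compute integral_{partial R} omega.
integral_(partial R) omega = -1

Stokes: integral_partial_R omega = integral_R d omega with d omega = (∂Q/∂x - ∂P/∂y) dx ∧ dy.
  ∂Q/∂x = 0
  ∂P/∂y = 1
  integrand = ∂Q/∂x - ∂P/∂y = -1.
Integrating over R: integral_0^1 integral_0^1 (-1) dx dy = -1.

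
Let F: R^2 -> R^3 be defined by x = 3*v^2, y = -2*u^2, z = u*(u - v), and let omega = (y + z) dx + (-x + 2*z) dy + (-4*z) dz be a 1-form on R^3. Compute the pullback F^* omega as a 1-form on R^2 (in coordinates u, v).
F^* omega = (4*u*(-4*u^2 + 5*u*v + 2*v^2)) du + (2*u*(2*u^2 - 5*u*v - 3*v^2)) dv

Using F^*(f dg) = (f ∘ F) d(g ∘ F), substitute each coordinate x_i by F_i(u, v) in f_i, and replace dx_i by d F_i = (∂F_i/∂u) du + (∂F_i/∂v) dv.
  For the x component: f_1(F) = u*(-u - v); d F_1 = (0) du + (6*v) dv
  For the y component: f_2(F) = 2*u^2 - 2*u*v - 3*v^2; d F_2 = (-4*u) du + (0) dv
  For the z component: f_3(F) = 4*u*(-u + v); d F_3 = (2*u - v) du + (-u) dv
Combining and collecting du, dv coefficients:
  coeff of du: 4*u*(-4*u^2 + 5*u*v + 2*v^2)
  coeff of dv: 2*u*(2*u^2 - 5*u*v - 3*v^2)
F^* omega = (4*u*(-4*u^2 + 5*u*v + 2*v^2)) du + (2*u*(2*u^2 - 5*u*v - 3*v^2)) dv.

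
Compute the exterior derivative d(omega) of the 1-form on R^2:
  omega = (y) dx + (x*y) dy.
d(omega) = (y - 1) dx ∧ dy

For a 1-form omega = sum_i f_i dx_i, the exterior derivative is
  d(omega) = sum_{i < j} (∂f_j/∂x_i - ∂f_i/∂x_j) dx_i ∧ dx_j.
  coefficient of dx ∧ dy: ∂f_2/∂x - ∂f_1/∂y = ∂(x*y)/∂x - ∂(y)/∂y = y - 1
Assembling: d(omega) = (y - 1) dx ∧ dy.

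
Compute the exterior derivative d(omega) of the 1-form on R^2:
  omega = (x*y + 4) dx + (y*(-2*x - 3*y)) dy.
d(omega) = (-x - 2*y) dx ∧ dy

For a 1-form omega = sum_i f_i dx_i, the exterior derivative is
  d(omega) = sum_{i < j} (∂f_j/∂x_i - ∂f_i/∂x_j) dx_i ∧ dx_j.
  coefficient of dx ∧ dy: ∂f_2/∂x - ∂f_1/∂y = ∂(y*(-2*x - 3*y))/∂x - ∂(x*y + 4)/∂y = -x - 2*y
Assembling: d(omega) = (-x - 2*y) dx ∧ dy.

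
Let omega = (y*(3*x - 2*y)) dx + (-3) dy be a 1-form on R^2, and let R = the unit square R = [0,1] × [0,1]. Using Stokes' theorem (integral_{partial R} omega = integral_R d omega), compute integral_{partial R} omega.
integral_(partial R) omega = 1/2

Stokes: integral_partial_R omega = integral_R d omega with d omega = (∂Q/∂x - ∂P/∂y) dx ∧ dy.
  ∂Q/∂x = 0
  ∂P/∂y = 3*x - 4*y
  integrand = ∂Q/∂x - ∂P/∂y = -3*x + 4*y.
Integrating over R: integral_0^1 integral_0^1 (-3*x + 4*y) dx dy = 1/2.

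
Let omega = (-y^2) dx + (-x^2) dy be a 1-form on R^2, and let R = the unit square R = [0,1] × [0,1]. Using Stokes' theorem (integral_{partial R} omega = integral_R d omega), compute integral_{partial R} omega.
integral_(partial R) omega = 0

Stokes: integral_partial_R omega = integral_R d omega with d omega = (∂Q/∂x - ∂P/∂y) dx ∧ dy.
  ∂Q/∂x = -2*x
  ∂P/∂y = -2*y
  integrand = ∂Q/∂x - ∂P/∂y = -2*x + 2*y.
Integrating over R: integral_0^1 integral_0^1 (-2*x + 2*y) dx dy = 0.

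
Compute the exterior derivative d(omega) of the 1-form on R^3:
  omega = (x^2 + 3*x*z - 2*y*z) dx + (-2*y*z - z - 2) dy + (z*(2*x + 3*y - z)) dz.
d(omega) = (2*z) dx ∧ dy + (-3*x + 2*y + 2*z) dx ∧ dz + (2*y + 3*z + 1) dy ∧ dz

For a 1-form omega = sum_i f_i dx_i, the exterior derivative is
  d(omega) = sum_{i < j} (∂f_j/∂x_i - ∂f_i/∂x_j) dx_i ∧ dx_j.
  coefficient of dx ∧ dy: ∂f_2/∂x - ∂f_1/∂y = ∂(-2*y*z - z - 2)/∂x - ∂(x^2 + 3*x*z - 2*y*z)/∂y = 2*z
  coefficient of dx ∧ dz: ∂f_3/∂x - ∂f_1/∂z = ∂(z*(2*x + 3*y - z))/∂x - ∂(x^2 + 3*x*z - 2*y*z)/∂z = -3*x + 2*y + 2*z
  coefficient of dy ∧ dz: ∂f_3/∂y - ∂f_2/∂z = ∂(z*(2*x + 3*y - z))/∂y - ∂(-2*y*z - z - 2)/∂z = 2*y + 3*z + 1
Assembling: d(omega) = (2*z) dx ∧ dy + (-3*x + 2*y + 2*z) dx ∧ dz + (2*y + 3*z + 1) dy ∧ dz.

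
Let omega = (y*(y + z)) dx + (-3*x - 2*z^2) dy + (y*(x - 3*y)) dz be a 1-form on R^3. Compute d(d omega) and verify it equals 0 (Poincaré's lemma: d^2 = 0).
d(d omega) = 0

Step 1: d omega = sum_{i<j} (∂f_j/∂x_i - ∂f_i/∂x_j) dx_i ∧ dx_j:
  coeff of dx ∧ dy: -2*y - z - 3
  coeff of dx ∧ dz: 0
  coeff of dy ∧ dz: x - 6*y + 4*z
Step 2: Apply d again to each 2-form coefficient. The only possible 3-form in R^3 is dx ∧ dy ∧ dz, with coefficient
  ∂(coeff of dy∧dz)/∂x - ∂(coeff of dx∧dz)/∂y + ∂(coeff of dx∧dy)/∂z
  = ∂/∂x (x - 6*y + 4*z) - ∂/∂y (0) + ∂/∂z (-2*y - z - 3).
Each of these terms simplifies to sums of mixed partials that cancel in pairs. The result is 0 (by equality of mixed partials for smooth functions — Schwarz / Clairaut).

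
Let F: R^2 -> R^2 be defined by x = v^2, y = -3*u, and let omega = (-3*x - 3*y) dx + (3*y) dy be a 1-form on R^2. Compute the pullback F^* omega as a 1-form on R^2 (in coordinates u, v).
F^* omega = (27*u) du + (6*v*(3*u - v^2)) dv

Using F^*(f dg) = (f ∘ F) d(g ∘ F), substitute each coordinate x_i by F_i(u, v) in f_i, and replace dx_i by d F_i = (∂F_i/∂u) du + (∂F_i/∂v) dv.
  For the x component: f_1(F) = 9*u - 3*v^2; d F_1 = (0) du + (2*v) dv
  For the y component: f_2(F) = -9*u; d F_2 = (-3) du + (0) dv
Combining and collecting du, dv coefficients:
  coeff of du: 27*u
  coeff of dv: 6*v*(3*u - v^2)
F^* omega = (27*u) du + (6*v*(3*u - v^2)) dv.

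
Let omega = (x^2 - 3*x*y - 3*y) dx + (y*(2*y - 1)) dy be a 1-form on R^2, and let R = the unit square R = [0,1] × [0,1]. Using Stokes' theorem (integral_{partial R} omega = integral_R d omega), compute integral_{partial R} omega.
integral_(partial R) omega = 9/2

Stokes: integral_partial_R omega = integral_R d omega with d omega = (∂Q/∂x - ∂P/∂y) dx ∧ dy.
  ∂Q/∂x = 0
  ∂P/∂y = -3*x - 3
  integrand = ∂Q/∂x - ∂P/∂y = 3*x + 3.
Integrating over R: integral_0^1 integral_0^1 (3*x + 3) dx dy = 9/2.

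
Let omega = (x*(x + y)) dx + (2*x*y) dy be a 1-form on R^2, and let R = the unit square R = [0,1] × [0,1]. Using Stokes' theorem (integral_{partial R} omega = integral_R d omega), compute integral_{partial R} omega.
integral_(partial R) omega = 1/2

Stokes: integral_partial_R omega = integral_R d omega with d omega = (∂Q/∂x - ∂P/∂y) dx ∧ dy.
  ∂Q/∂x = 2*y
  ∂P/∂y = x
  integrand = ∂Q/∂x - ∂P/∂y = -x + 2*y.
Integrating over R: integral_0^1 integral_0^1 (-x + 2*y) dx dy = 1/2.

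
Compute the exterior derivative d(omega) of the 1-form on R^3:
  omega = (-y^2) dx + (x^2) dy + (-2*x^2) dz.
d(omega) = (2*x + 2*y) dx ∧ dy + (-4*x) dx ∧ dz

For a 1-form omega = sum_i f_i dx_i, the exterior derivative is
  d(omega) = sum_{i < j} (∂f_j/∂x_i - ∂f_i/∂x_j) dx_i ∧ dx_j.
  coefficient of dx ∧ dy: ∂f_2/∂x - ∂f_1/∂y = ∂(x^2)/∂x - ∂(-y^2)/∂y = 2*x + 2*y
  coefficient of dx ∧ dz: ∂f_3/∂x - ∂f_1/∂z = ∂(-2*x^2)/∂x - ∂(-y^2)/∂z = -4*x
Assembling: d(omega) = (2*x + 2*y) dx ∧ dy + (-4*x) dx ∧ dz.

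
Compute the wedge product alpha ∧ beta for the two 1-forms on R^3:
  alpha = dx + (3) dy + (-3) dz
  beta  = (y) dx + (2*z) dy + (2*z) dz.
alpha ∧ beta = (-3*y + 2*z) dx ∧ dy + (3*y + 2*z) dx ∧ dz + (12*z) dy ∧ dz

Distribute the wedge, using dx_i ∧ dx_j = -dx_j ∧ dx_i and dx_i ∧ dx_i = 0. For each pair (i, j) with i < j, the coefficient of dx_i ∧ dx_j in alpha ∧ beta is (alpha_i * beta_j - alpha_j * beta_i). Collecting: alpha ∧ beta = (-3*y + 2*z) dx ∧ dy + (3*y + 2*z) dx ∧ dz + (12*z) dy ∧ dz.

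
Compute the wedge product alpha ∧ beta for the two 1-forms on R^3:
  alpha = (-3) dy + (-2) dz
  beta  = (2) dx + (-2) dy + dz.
alpha ∧ beta = (6) dx ∧ dy + (-7) dy ∧ dz + (4) dx ∧ dz

Distribute the wedge, using dx_i ∧ dx_j = -dx_j ∧ dx_i and dx_i ∧ dx_i = 0. For each pair (i, j) with i < j, the coefficient of dx_i ∧ dx_j in alpha ∧ beta is (alpha_i * beta_j - alpha_j * beta_i). Collecting: alpha ∧ beta = (6) dx ∧ dy + (-7) dy ∧ dz + (4) dx ∧ dz.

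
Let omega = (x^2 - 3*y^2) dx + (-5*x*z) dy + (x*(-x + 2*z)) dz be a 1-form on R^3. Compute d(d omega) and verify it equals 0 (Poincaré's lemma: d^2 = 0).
d(d omega) = 0

Step 1: d omega = sum_{i<j} (∂f_j/∂x_i - ∂f_i/∂x_j) dx_i ∧ dx_j:
  coeff of dx ∧ dy: 6*y - 5*z
  coeff of dx ∧ dz: -2*x + 2*z
  coeff of dy ∧ dz: 5*x
Step 2: Apply d again to each 2-form coefficient. The only possible 3-form in R^3 is dx ∧ dy ∧ dz, with coefficient
  ∂(coeff of dy∧dz)/∂x - ∂(coeff of dx∧dz)/∂y + ∂(coeff of dx∧dy)/∂z
  = ∂/∂x (5*x) - ∂/∂y (-2*x + 2*z) + ∂/∂z (6*y - 5*z).
Each of these terms simplifies to sums of mixed partials that cancel in pairs. The result is 0 (by equality of mixed partials for smooth functions — Schwarz / Clairaut).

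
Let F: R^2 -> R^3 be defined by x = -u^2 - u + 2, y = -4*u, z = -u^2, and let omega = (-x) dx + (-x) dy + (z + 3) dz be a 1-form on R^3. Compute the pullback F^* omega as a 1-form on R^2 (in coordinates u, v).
F^* omega = (-7*u^2 - 7*u + 10) du

Using F^*(f dg) = (f ∘ F) d(g ∘ F), substitute each coordinate x_i by F_i(u, v) in f_i, and replace dx_i by d F_i = (∂F_i/∂u) du + (∂F_i/∂v) dv.
  For the x component: f_1(F) = u^2 + u - 2; d F_1 = (-2*u - 1) du + (0) dv
  For the y component: f_2(F) = u^2 + u - 2; d F_2 = (-4) du + (0) dv
  For the z component: f_3(F) = 3 - u^2; d F_3 = (-2*u) du + (0) dv
Combining and collecting du, dv coefficients:
  coeff of du: -7*u^2 - 7*u + 10
  coeff of dv: 0
F^* omega = (-7*u^2 - 7*u + 10) du.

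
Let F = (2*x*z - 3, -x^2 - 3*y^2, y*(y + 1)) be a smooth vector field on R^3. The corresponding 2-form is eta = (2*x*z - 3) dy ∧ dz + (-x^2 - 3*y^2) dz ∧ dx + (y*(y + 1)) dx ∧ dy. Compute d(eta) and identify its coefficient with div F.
d(eta) = (-6*y + 2*z) dx ∧ dy ∧ dz; div F = -6*y + 2*z

For a 2-form in R^3 of the form above, applying d gives a 3-form with coefficient ∂P/∂x + ∂Q/∂y + ∂R/∂z:
  ∂P/∂x = 2*z
  ∂Q/∂y = -6*y
  ∂R/∂z = 0
Sum = -6*y + 2*z, which is exactly div F.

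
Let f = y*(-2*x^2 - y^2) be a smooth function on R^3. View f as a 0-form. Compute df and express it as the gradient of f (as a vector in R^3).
df = (-4*x*y) dx + (-2*x^2 - 3*y^2) dy + (0) dz; grad f = (-4*x*y, -2*x^2 - 3*y^2, 0)

For a 0-form f, d f = (∂f/∂x) dx + (∂f/∂y) dy + (∂f/∂z) dz. The components of the vector representation are exactly the entries of grad f in Cartesian coordinates:
  ∂f/∂x = -4*x*y
  ∂f/∂y = -2*x^2 - 3*y^2
  ∂f/∂z = 0.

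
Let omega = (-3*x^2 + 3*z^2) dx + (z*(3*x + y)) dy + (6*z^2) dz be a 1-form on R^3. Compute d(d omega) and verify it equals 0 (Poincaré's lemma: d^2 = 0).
d(d omega) = 0

Step 1: d omega = sum_{i<j} (∂f_j/∂x_i - ∂f_i/∂x_j) dx_i ∧ dx_j:
  coeff of dx ∧ dy: 3*z
  coeff of dx ∧ dz: -6*z
  coeff of dy ∧ dz: -3*x - y
Step 2: Apply d again to each 2-form coefficient. The only possible 3-form in R^3 is dx ∧ dy ∧ dz, with coefficient
  ∂(coeff of dy∧dz)/∂x - ∂(coeff of dx∧dz)/∂y + ∂(coeff of dx∧dy)/∂z
  = ∂/∂x (-3*x - y) - ∂/∂y (-6*z) + ∂/∂z (3*z).
Each of these terms simplifies to sums of mixed partials that cancel in pairs. The result is 0 (by equality of mixed partials for smooth functions — Schwarz / Clairaut).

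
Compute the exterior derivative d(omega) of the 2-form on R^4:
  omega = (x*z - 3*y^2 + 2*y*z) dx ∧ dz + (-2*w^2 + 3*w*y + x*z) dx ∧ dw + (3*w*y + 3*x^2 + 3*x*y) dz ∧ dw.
d(omega) = (6*y - 2*z) dx ∧ dy ∧ dz + (-3*w) dx ∧ dy ∧ dw + (5*x + 3*y) dx ∧ dz ∧ dw + (3*w + 3*x) dy ∧ dz ∧ dw

For a 2-form omega = sum_{i<j} g_{ij} dx_i ∧ dx_j, the exterior derivative is
  d(omega) = sum_{i<j} d(g_{ij}) ∧ dx_i ∧ dx_j = sum_{i<j, k} (∂g_{ij}/∂x_k) dx_k ∧ dx_i ∧ dx_j.
Expand each term, using dx_k ∧ dx_i ∧ dx_j = sgn(permutation) dx_{(a)} ∧ dx_{(b)} ∧ dx_{(c)} with (a < b < c) sorted:
  d(x*z - 3*y^2 + 2*y*z) includes (∂/∂y)(x*z - 3*y^2 + 2*y*z) dy = (-6*y + 2*z) dy, which multiplied by dx ∧ dz gives (6*y - 2*z) dx ∧ dy ∧ dz
  d(-2*w^2 + 3*w*y + x*z) includes (∂/∂y)(-2*w^2 + 3*w*y + x*z) dy = (3*w) dy, which multiplied by dx ∧ dw gives (-3*w) dx ∧ dy ∧ dw
  d(-2*w^2 + 3*w*y + x*z) includes (∂/∂z)(-2*w^2 + 3*w*y + x*z) dz = (x) dz, which multiplied by dx ∧ dw gives (-x) dx ∧ dz ∧ dw
  d(3*w*y + 3*x^2 + 3*x*y) includes (∂/∂x)(3*w*y + 3*x^2 + 3*x*y) dx = (6*x + 3*y) dx, which multiplied by dz ∧ dw gives (6*x + 3*y) dx ∧ dz ∧ dw
  d(3*w*y + 3*x^2 + 3*x*y) includes (∂/∂y)(3*w*y + 3*x^2 + 3*x*y) dy = (3*w + 3*x) dy, which multiplied by dz ∧ dw gives (3*w + 3*x) dy ∧ dz ∧ dw
Collecting like 3-forms: d(omega) = (6*y - 2*z) dx ∧ dy ∧ dz + (-3*w) dx ∧ dy ∧ dw + (5*x + 3*y) dx ∧ dz ∧ dw + (3*w + 3*x) dy ∧ dz ∧ dw.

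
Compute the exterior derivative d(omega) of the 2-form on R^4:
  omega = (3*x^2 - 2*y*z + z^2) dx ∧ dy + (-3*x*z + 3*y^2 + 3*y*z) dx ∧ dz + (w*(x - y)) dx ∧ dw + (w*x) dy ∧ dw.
d(omega) = (-8*y - z) dx ∧ dy ∧ dz + (2*w) dx ∧ dy ∧ dw

For a 2-form omega = sum_{i<j} g_{ij} dx_i ∧ dx_j, the exterior derivative is
  d(omega) = sum_{i<j} d(g_{ij}) ∧ dx_i ∧ dx_j = sum_{i<j, k} (∂g_{ij}/∂x_k) dx_k ∧ dx_i ∧ dx_j.
Expand each term, using dx_k ∧ dx_i ∧ dx_j = sgn(permutation) dx_{(a)} ∧ dx_{(b)} ∧ dx_{(c)} with (a < b < c) sorted:
  d(3*x^2 - 2*y*z + z^2) includes (∂/∂z)(3*x^2 - 2*y*z + z^2) dz = (-2*y + 2*z) dz, which multiplied by dx ∧ dy gives (-2*y + 2*z) dx ∧ dy ∧ dz
  d(-3*x*z + 3*y^2 + 3*y*z) includes (∂/∂y)(-3*x*z + 3*y^2 + 3*y*z) dy = (6*y + 3*z) dy, which multiplied by dx ∧ dz gives (-6*y - 3*z) dx ∧ dy ∧ dz
  d(w*(x - y)) includes (∂/∂y)(w*(x - y)) dy = (-w) dy, which multiplied by dx ∧ dw gives (w) dx ∧ dy ∧ dw
  d(w*x) includes (∂/∂x)(w*x) dx = (w) dx, which multiplied by dy ∧ dw gives (w) dx ∧ dy ∧ dw
Collecting like 3-forms: d(omega) = (-8*y - z) dx ∧ dy ∧ dz + (2*w) dx ∧ dy ∧ dw.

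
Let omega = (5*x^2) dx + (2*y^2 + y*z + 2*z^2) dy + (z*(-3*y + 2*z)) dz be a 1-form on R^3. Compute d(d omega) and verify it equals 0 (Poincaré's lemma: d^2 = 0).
d(d omega) = 0

Step 1: d omega = sum_{i<j} (∂f_j/∂x_i - ∂f_i/∂x_j) dx_i ∧ dx_j:
  coeff of dx ∧ dy: 0
  coeff of dx ∧ dz: 0
  coeff of dy ∧ dz: -y - 7*z
Step 2: Apply d again to each 2-form coefficient. The only possible 3-form in R^3 is dx ∧ dy ∧ dz, with coefficient
  ∂(coeff of dy∧dz)/∂x - ∂(coeff of dx∧dz)/∂y + ∂(coeff of dx∧dy)/∂z
  = ∂/∂x (-y - 7*z) - ∂/∂y (0) + ∂/∂z (0).
Each of these terms simplifies to sums of mixed partials that cancel in pairs. The result is 0 (by equality of mixed partials for smooth functions — Schwarz / Clairaut).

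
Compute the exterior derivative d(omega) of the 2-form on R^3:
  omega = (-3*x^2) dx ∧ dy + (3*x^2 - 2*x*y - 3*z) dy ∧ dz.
d(omega) = (6*x - 2*y) dx ∧ dy ∧ dz

For a 2-form omega = sum_{i<j} g_{ij} dx_i ∧ dx_j, the exterior derivative is
  d(omega) = sum_{i<j} d(g_{ij}) ∧ dx_i ∧ dx_j = sum_{i<j, k} (∂g_{ij}/∂x_k) dx_k ∧ dx_i ∧ dx_j.
Expand each term, using dx_k ∧ dx_i ∧ dx_j = sgn(permutation) dx_{(a)} ∧ dx_{(b)} ∧ dx_{(c)} with (a < b < c) sorted:
  d(3*x^2 - 2*x*y - 3*z) includes (∂/∂x)(3*x^2 - 2*x*y - 3*z) dx = (6*x - 2*y) dx, which multiplied by dy ∧ dz gives (6*x - 2*y) dx ∧ dy ∧ dz
Collecting like 3-forms: d(omega) = (6*x - 2*y) dx ∧ dy ∧ dz.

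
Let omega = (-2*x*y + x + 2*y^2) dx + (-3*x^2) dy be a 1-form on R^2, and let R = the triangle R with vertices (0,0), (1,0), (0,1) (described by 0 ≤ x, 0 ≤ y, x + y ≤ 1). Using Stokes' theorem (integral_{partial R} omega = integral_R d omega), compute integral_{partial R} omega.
integral_(partial R) omega = -4/3

Stokes: integral_partial_R omega = integral_R d omega with d omega = (∂Q/∂x - ∂P/∂y) dx ∧ dy.
  ∂Q/∂x = -6*x
  ∂P/∂y = -2*x + 4*y
  integrand = ∂Q/∂x - ∂P/∂y = -4*x - 4*y.
Integrating over R: integral_0^1 integral_0^{1-x} (-4*x - 4*y) dy dx = -4/3.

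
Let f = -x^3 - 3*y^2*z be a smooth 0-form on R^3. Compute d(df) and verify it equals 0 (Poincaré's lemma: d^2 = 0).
d(df) = 0

Step 1: df = sum_i (∂f/∂x_i) dx_i = (-3*x^2) dx + (-6*y*z) dy + (-3*y^2) dz.
Step 2: Apply d again. Using the 1-form formula, the coefficient of dx ∧ dy in d(df) is ∂^2 f/∂x ∂y - ∂^2 f/∂y ∂x = (0) - (0) = 0 (equality of mixed partials for smooth f).
Similarly for dx ∧ dz and dy ∧ dz — all coefficients vanish. So d(df) = 0.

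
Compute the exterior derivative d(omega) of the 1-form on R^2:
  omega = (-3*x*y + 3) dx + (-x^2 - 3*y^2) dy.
d(omega) = (x) dx ∧ dy

For a 1-form omega = sum_i f_i dx_i, the exterior derivative is
  d(omega) = sum_{i < j} (∂f_j/∂x_i - ∂f_i/∂x_j) dx_i ∧ dx_j.
  coefficient of dx ∧ dy: ∂f_2/∂x - ∂f_1/∂y = ∂(-x^2 - 3*y^2)/∂x - ∂(-3*x*y + 3)/∂y = x
Assembling: d(omega) = (x) dx ∧ dy.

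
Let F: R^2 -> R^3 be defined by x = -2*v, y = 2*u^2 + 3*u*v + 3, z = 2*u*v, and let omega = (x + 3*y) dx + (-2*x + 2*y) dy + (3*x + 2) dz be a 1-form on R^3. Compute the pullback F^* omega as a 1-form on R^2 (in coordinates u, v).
F^* omega = (16*u^3 + 36*u^2*v + 18*u*v^2 + 16*u*v + 24*u + 22*v) du + (12*u^3 + 18*u^2*v - 12*u^2 - 18*u*v + 22*u + 4*v - 18) dv

Using F^*(f dg) = (f ∘ F) d(g ∘ F), substitute each coordinate x_i by F_i(u, v) in f_i, and replace dx_i by d F_i = (∂F_i/∂u) du + (∂F_i/∂v) dv.
  For the x component: f_1(F) = 6*u^2 + 9*u*v - 2*v + 9; d F_1 = (0) du + (-2) dv
  For the y component: f_2(F) = 4*u^2 + 6*u*v + 4*v + 6; d F_2 = (4*u + 3*v) du + (3*u) dv
  For the z component: f_3(F) = 2 - 6*v; d F_3 = (2*v) du + (2*u) dv
Combining and collecting du, dv coefficients:
  coeff of du: 16*u^3 + 36*u^2*v + 18*u*v^2 + 16*u*v + 24*u + 22*v
  coeff of dv: 12*u^3 + 18*u^2*v - 12*u^2 - 18*u*v + 22*u + 4*v - 18
F^* omega = (16*u^3 + 36*u^2*v + 18*u*v^2 + 16*u*v + 24*u + 22*v) du + (12*u^3 + 18*u^2*v - 12*u^2 - 18*u*v + 22*u + 4*v - 18) dv.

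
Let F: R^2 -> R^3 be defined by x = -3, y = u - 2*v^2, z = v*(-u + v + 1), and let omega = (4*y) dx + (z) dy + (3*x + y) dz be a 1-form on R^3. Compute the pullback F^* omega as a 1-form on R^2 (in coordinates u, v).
F^* omega = (v*(-2*u + 2*v^2 + v + 10)) du + (-u^2 + 6*u*v^2 + 2*u*v + 10*u - 8*v^3 - 6*v^2 - 18*v - 9) dv

Using F^*(f dg) = (f ∘ F) d(g ∘ F), substitute each coordinate x_i by F_i(u, v) in f_i, and replace dx_i by d F_i = (∂F_i/∂u) du + (∂F_i/∂v) dv.
  For the x component: f_1(F) = 4*u - 8*v^2; d F_1 = (0) du + (0) dv
  For the y component: f_2(F) = v*(-u + v + 1); d F_2 = (1) du + (-4*v) dv
  For the z component: f_3(F) = u - 2*v^2 - 9; d F_3 = (-v) du + (-u + 2*v + 1) dv
Combining and collecting du, dv coefficients:
  coeff of du: v*(-2*u + 2*v^2 + v + 10)
  coeff of dv: -u^2 + 6*u*v^2 + 2*u*v + 10*u - 8*v^3 - 6*v^2 - 18*v - 9
F^* omega = (v*(-2*u + 2*v^2 + v + 10)) du + (-u^2 + 6*u*v^2 + 2*u*v + 10*u - 8*v^3 - 6*v^2 - 18*v - 9) dv.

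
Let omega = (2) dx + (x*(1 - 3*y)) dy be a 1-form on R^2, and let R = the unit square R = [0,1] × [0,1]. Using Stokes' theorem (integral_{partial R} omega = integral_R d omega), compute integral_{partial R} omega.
integral_(partial R) omega = -1/2

Stokes: integral_partial_R omega = integral_R d omega with d omega = (∂Q/∂x - ∂P/∂y) dx ∧ dy.
  ∂Q/∂x = 1 - 3*y
  ∂P/∂y = 0
  integrand = ∂Q/∂x - ∂P/∂y = 1 - 3*y.
Integrating over R: integral_0^1 integral_0^1 (1 - 3*y) dx dy = -1/2.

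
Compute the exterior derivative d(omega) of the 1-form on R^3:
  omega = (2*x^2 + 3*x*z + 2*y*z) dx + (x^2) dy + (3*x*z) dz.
d(omega) = (2*x - 2*z) dx ∧ dy + (-3*x - 2*y + 3*z) dx ∧ dz

For a 1-form omega = sum_i f_i dx_i, the exterior derivative is
  d(omega) = sum_{i < j} (∂f_j/∂x_i - ∂f_i/∂x_j) dx_i ∧ dx_j.
  coefficient of dx ∧ dy: ∂f_2/∂x - ∂f_1/∂y = ∂(x^2)/∂x - ∂(2*x^2 + 3*x*z + 2*y*z)/∂y = 2*x - 2*z
  coefficient of dx ∧ dz: ∂f_3/∂x - ∂f_1/∂z = ∂(3*x*z)/∂x - ∂(2*x^2 + 3*x*z + 2*y*z)/∂z = -3*x - 2*y + 3*z
Assembling: d(omega) = (2*x - 2*z) dx ∧ dy + (-3*x - 2*y + 3*z) dx ∧ dz.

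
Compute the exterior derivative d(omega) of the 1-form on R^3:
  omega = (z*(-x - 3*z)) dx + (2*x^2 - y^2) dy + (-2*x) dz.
d(omega) = (4*x) dx ∧ dy + (x + 6*z - 2) dx ∧ dz

For a 1-form omega = sum_i f_i dx_i, the exterior derivative is
  d(omega) = sum_{i < j} (∂f_j/∂x_i - ∂f_i/∂x_j) dx_i ∧ dx_j.
  coefficient of dx ∧ dy: ∂f_2/∂x - ∂f_1/∂y = ∂(2*x^2 - y^2)/∂x - ∂(z*(-x - 3*z))/∂y = 4*x
  coefficient of dx ∧ dz: ∂f_3/∂x - ∂f_1/∂z = ∂(-2*x)/∂x - ∂(z*(-x - 3*z))/∂z = x + 6*z - 2
Assembling: d(omega) = (4*x) dx ∧ dy + (x + 6*z - 2) dx ∧ dz.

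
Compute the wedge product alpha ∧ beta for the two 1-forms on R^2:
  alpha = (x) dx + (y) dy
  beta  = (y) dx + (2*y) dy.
alpha ∧ beta = (y*(2*x - y)) dx ∧ dy

Distribute the wedge, using dx_i ∧ dx_j = -dx_j ∧ dx_i and dx_i ∧ dx_i = 0. For each pair (i, j) with i < j, the coefficient of dx_i ∧ dx_j in alpha ∧ beta is (alpha_i * beta_j - alpha_j * beta_i). Collecting: alpha ∧ beta = (y*(2*x - y)) dx ∧ dy.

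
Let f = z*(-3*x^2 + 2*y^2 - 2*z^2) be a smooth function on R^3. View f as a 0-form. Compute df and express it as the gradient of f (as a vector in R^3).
df = (-6*x*z) dx + (4*y*z) dy + (-3*x^2 + 2*y^2 - 6*z^2) dz; grad f = (-6*x*z, 4*y*z, -3*x^2 + 2*y^2 - 6*z^2)

For a 0-form f, d f = (∂f/∂x) dx + (∂f/∂y) dy + (∂f/∂z) dz. The components of the vector representation are exactly the entries of grad f in Cartesian coordinates:
  ∂f/∂x = -6*x*z
  ∂f/∂y = 4*y*z
  ∂f/∂z = -3*x^2 + 2*y^2 - 6*z^2.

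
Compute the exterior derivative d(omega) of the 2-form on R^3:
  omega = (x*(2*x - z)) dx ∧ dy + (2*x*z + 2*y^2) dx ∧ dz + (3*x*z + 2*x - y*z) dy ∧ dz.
d(omega) = (-x - 4*y + 3*z + 2) dx ∧ dy ∧ dz

For a 2-form omega = sum_{i<j} g_{ij} dx_i ∧ dx_j, the exterior derivative is
  d(omega) = sum_{i<j} d(g_{ij}) ∧ dx_i ∧ dx_j = sum_{i<j, k} (∂g_{ij}/∂x_k) dx_k ∧ dx_i ∧ dx_j.
Expand each term, using dx_k ∧ dx_i ∧ dx_j = sgn(permutation) dx_{(a)} ∧ dx_{(b)} ∧ dx_{(c)} with (a < b < c) sorted:
  d(x*(2*x - z)) includes (∂/∂z)(x*(2*x - z)) dz = (-x) dz, which multiplied by dx ∧ dy gives (-x) dx ∧ dy ∧ dz
  d(2*x*z + 2*y^2) includes (∂/∂y)(2*x*z + 2*y^2) dy = (4*y) dy, which multiplied by dx ∧ dz gives (-4*y) dx ∧ dy ∧ dz
  d(3*x*z + 2*x - y*z) includes (∂/∂x)(3*x*z + 2*x - y*z) dx = (3*z + 2) dx, which multiplied by dy ∧ dz gives (3*z + 2) dx ∧ dy ∧ dz
Collecting like 3-forms: d(omega) = (-x - 4*y + 3*z + 2) dx ∧ dy ∧ dz.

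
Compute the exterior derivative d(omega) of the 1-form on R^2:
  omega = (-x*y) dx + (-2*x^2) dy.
d(omega) = (-3*x) dx ∧ dy

For a 1-form omega = sum_i f_i dx_i, the exterior derivative is
  d(omega) = sum_{i < j} (∂f_j/∂x_i - ∂f_i/∂x_j) dx_i ∧ dx_j.
  coefficient of dx ∧ dy: ∂f_2/∂x - ∂f_1/∂y = ∂(-2*x^2)/∂x - ∂(-x*y)/∂y = -3*x
Assembling: d(omega) = (-3*x) dx ∧ dy.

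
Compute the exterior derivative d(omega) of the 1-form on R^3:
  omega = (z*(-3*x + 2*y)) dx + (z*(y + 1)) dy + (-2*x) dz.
d(omega) = (-2*z) dx ∧ dy + (3*x - 2*y - 2) dx ∧ dz + (-y - 1) dy ∧ dz

For a 1-form omega = sum_i f_i dx_i, the exterior derivative is
  d(omega) = sum_{i < j} (∂f_j/∂x_i - ∂f_i/∂x_j) dx_i ∧ dx_j.
  coefficient of dx ∧ dy: ∂f_2/∂x - ∂f_1/∂y = ∂(z*(y + 1))/∂x - ∂(z*(-3*x + 2*y))/∂y = -2*z
  coefficient of dx ∧ dz: ∂f_3/∂x - ∂f_1/∂z = ∂(-2*x)/∂x - ∂(z*(-3*x + 2*y))/∂z = 3*x - 2*y - 2
  coefficient of dy ∧ dz: ∂f_3/∂y - ∂f_2/∂z = ∂(-2*x)/∂y - ∂(z*(y + 1))/∂z = -y - 1
Assembling: d(omega) = (-2*z) dx ∧ dy + (3*x - 2*y - 2) dx ∧ dz + (-y - 1) dy ∧ dz.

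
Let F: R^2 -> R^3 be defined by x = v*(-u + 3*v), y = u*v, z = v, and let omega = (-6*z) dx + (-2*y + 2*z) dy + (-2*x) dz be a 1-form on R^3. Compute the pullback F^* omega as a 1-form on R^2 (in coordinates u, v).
F^* omega = (2*v^2*(4 - u)) du + (2*v*(-u^2 + 5*u - 21*v)) dv

Using F^*(f dg) = (f ∘ F) d(g ∘ F), substitute each coordinate x_i by F_i(u, v) in f_i, and replace dx_i by d F_i = (∂F_i/∂u) du + (∂F_i/∂v) dv.
  For the x component: f_1(F) = -6*v; d F_1 = (-v) du + (-u + 6*v) dv
  For the y component: f_2(F) = 2*v*(1 - u); d F_2 = (v) du + (u) dv
  For the z component: f_3(F) = 2*v*(u - 3*v); d F_3 = (0) du + (1) dv
Combining and collecting du, dv coefficients:
  coeff of du: 2*v^2*(4 - u)
  coeff of dv: 2*v*(-u^2 + 5*u - 21*v)
F^* omega = (2*v^2*(4 - u)) du + (2*v*(-u^2 + 5*u - 21*v)) dv.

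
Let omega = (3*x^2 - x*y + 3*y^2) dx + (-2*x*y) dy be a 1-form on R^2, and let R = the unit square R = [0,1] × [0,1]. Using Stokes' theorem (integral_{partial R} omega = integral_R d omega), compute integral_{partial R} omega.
integral_(partial R) omega = -7/2

Stokes: integral_partial_R omega = integral_R d omega with d omega = (∂Q/∂x - ∂P/∂y) dx ∧ dy.
  ∂Q/∂x = -2*y
  ∂P/∂y = -x + 6*y
  integrand = ∂Q/∂x - ∂P/∂y = x - 8*y.
Integrating over R: integral_0^1 integral_0^1 (x - 8*y) dx dy = -7/2.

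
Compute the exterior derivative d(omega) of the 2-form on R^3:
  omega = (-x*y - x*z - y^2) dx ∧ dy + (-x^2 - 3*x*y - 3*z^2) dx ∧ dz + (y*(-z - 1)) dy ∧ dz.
d(omega) = (2*x) dx ∧ dy ∧ dz

For a 2-form omega = sum_{i<j} g_{ij} dx_i ∧ dx_j, the exterior derivative is
  d(omega) = sum_{i<j} d(g_{ij}) ∧ dx_i ∧ dx_j = sum_{i<j, k} (∂g_{ij}/∂x_k) dx_k ∧ dx_i ∧ dx_j.
Expand each term, using dx_k ∧ dx_i ∧ dx_j = sgn(permutation) dx_{(a)} ∧ dx_{(b)} ∧ dx_{(c)} with (a < b < c) sorted:
  d(-x*y - x*z - y^2) includes (∂/∂z)(-x*y - x*z - y^2) dz = (-x) dz, which multiplied by dx ∧ dy gives (-x) dx ∧ dy ∧ dz
  d(-x^2 - 3*x*y - 3*z^2) includes (∂/∂y)(-x^2 - 3*x*y - 3*z^2) dy = (-3*x) dy, which multiplied by dx ∧ dz gives (3*x) dx ∧ dy ∧ dz
Collecting like 3-forms: d(omega) = (2*x) dx ∧ dy ∧ dz.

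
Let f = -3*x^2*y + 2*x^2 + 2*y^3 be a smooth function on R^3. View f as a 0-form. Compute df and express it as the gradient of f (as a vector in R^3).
df = (2*x*(2 - 3*y)) dx + (-3*x^2 + 6*y^2) dy + (0) dz; grad f = (2*x*(2 - 3*y), -3*x^2 + 6*y^2, 0)

For a 0-form f, d f = (∂f/∂x) dx + (∂f/∂y) dy + (∂f/∂z) dz. The components of the vector representation are exactly the entries of grad f in Cartesian coordinates:
  ∂f/∂x = 2*x*(2 - 3*y)
  ∂f/∂y = -3*x^2 + 6*y^2
  ∂f/∂z = 0.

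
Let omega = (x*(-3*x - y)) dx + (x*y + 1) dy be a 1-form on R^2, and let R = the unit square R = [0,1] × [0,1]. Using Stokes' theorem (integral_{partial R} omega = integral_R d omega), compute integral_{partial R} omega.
integral_(partial R) omega = 1

Stokes: integral_partial_R omega = integral_R d omega with d omega = (∂Q/∂x - ∂P/∂y) dx ∧ dy.
  ∂Q/∂x = y
  ∂P/∂y = -x
  integrand = ∂Q/∂x - ∂P/∂y = x + y.
Integrating over R: integral_0^1 integral_0^1 (x + y) dx dy = 1.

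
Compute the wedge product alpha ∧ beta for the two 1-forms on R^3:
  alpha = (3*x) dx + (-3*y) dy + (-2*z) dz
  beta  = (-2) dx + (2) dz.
alpha ∧ beta = (6*x - 4*z) dx ∧ dz + (-6*y) dx ∧ dy + (-6*y) dy ∧ dz

Distribute the wedge, using dx_i ∧ dx_j = -dx_j ∧ dx_i and dx_i ∧ dx_i = 0. For each pair (i, j) with i < j, the coefficient of dx_i ∧ dx_j in alpha ∧ beta is (alpha_i * beta_j - alpha_j * beta_i). Collecting: alpha ∧ beta = (6*x - 4*z) dx ∧ dz + (-6*y) dx ∧ dy + (-6*y) dy ∧ dz.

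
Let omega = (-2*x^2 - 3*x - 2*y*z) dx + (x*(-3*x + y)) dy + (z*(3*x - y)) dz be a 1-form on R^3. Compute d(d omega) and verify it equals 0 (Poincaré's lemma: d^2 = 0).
d(d omega) = 0

Step 1: d omega = sum_{i<j} (∂f_j/∂x_i - ∂f_i/∂x_j) dx_i ∧ dx_j:
  coeff of dx ∧ dy: -6*x + y + 2*z
  coeff of dx ∧ dz: 2*y + 3*z
  coeff of dy ∧ dz: -z
Step 2: Apply d again to each 2-form coefficient. The only possible 3-form in R^3 is dx ∧ dy ∧ dz, with coefficient
  ∂(coeff of dy∧dz)/∂x - ∂(coeff of dx∧dz)/∂y + ∂(coeff of dx∧dy)/∂z
  = ∂/∂x (-z) - ∂/∂y (2*y + 3*z) + ∂/∂z (-6*x + y + 2*z).
Each of these terms simplifies to sums of mixed partials that cancel in pairs. The result is 0 (by equality of mixed partials for smooth functions — Schwarz / Clairaut).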